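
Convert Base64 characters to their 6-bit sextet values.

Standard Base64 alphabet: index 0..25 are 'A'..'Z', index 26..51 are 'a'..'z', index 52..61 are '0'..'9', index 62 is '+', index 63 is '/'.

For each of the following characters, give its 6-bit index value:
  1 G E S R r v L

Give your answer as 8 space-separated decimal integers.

Answer: 53 6 4 18 17 43 47 11

Derivation:
'1': 0..9 range, 52 + ord('1') − ord('0') = 53
'G': A..Z range, ord('G') − ord('A') = 6
'E': A..Z range, ord('E') − ord('A') = 4
'S': A..Z range, ord('S') − ord('A') = 18
'R': A..Z range, ord('R') − ord('A') = 17
'r': a..z range, 26 + ord('r') − ord('a') = 43
'v': a..z range, 26 + ord('v') − ord('a') = 47
'L': A..Z range, ord('L') − ord('A') = 11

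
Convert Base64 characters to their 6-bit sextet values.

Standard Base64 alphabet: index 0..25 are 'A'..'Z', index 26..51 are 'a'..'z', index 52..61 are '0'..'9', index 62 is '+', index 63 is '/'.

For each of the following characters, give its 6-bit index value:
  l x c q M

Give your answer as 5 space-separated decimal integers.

'l': a..z range, 26 + ord('l') − ord('a') = 37
'x': a..z range, 26 + ord('x') − ord('a') = 49
'c': a..z range, 26 + ord('c') − ord('a') = 28
'q': a..z range, 26 + ord('q') − ord('a') = 42
'M': A..Z range, ord('M') − ord('A') = 12

Answer: 37 49 28 42 12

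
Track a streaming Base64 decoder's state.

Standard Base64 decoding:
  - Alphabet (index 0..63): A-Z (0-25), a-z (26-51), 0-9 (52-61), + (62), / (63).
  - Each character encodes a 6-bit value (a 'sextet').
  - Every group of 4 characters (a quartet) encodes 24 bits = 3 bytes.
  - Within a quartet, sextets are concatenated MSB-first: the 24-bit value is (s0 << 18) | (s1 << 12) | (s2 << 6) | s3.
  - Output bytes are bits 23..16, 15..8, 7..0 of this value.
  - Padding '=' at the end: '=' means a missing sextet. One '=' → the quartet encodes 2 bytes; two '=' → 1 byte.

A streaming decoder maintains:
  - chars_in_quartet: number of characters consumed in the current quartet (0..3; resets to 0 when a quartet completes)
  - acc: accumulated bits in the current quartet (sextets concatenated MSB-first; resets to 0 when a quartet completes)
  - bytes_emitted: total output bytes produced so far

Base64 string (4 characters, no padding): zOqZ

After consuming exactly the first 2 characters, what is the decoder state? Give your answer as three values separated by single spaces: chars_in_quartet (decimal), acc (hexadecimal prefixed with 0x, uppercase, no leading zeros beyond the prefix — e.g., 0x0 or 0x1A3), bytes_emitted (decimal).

Answer: 2 0xCCE 0

Derivation:
After char 0 ('z'=51): chars_in_quartet=1 acc=0x33 bytes_emitted=0
After char 1 ('O'=14): chars_in_quartet=2 acc=0xCCE bytes_emitted=0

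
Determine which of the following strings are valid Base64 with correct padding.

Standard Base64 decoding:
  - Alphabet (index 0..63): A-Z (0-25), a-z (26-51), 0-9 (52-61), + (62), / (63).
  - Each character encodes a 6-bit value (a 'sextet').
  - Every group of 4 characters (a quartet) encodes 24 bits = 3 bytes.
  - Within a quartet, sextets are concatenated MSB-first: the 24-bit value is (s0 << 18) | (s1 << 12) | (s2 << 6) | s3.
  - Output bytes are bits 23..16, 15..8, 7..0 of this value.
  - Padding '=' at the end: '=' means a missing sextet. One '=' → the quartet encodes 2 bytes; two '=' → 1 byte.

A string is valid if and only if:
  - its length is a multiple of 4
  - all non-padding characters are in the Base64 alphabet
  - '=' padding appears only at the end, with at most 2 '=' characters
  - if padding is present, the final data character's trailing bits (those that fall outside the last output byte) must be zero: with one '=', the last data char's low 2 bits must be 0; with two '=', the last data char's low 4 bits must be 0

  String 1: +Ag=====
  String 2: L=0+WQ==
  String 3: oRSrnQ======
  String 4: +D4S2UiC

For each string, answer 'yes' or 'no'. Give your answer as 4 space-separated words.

String 1: '+Ag=====' → invalid (5 pad chars (max 2))
String 2: 'L=0+WQ==' → invalid (bad char(s): ['=']; '=' in middle)
String 3: 'oRSrnQ======' → invalid (6 pad chars (max 2))
String 4: '+D4S2UiC' → valid

Answer: no no no yes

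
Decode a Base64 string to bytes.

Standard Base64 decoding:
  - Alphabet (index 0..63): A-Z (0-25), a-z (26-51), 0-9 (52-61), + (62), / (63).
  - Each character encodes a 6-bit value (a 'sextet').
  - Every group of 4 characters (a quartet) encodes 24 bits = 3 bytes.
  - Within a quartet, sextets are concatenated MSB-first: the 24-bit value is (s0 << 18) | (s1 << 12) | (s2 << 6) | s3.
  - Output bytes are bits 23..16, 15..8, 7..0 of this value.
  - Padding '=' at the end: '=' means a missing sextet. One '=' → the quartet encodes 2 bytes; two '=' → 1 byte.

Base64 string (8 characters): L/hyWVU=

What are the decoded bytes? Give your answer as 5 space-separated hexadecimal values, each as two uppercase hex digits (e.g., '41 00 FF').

Answer: 2F F8 72 59 55

Derivation:
After char 0 ('L'=11): chars_in_quartet=1 acc=0xB bytes_emitted=0
After char 1 ('/'=63): chars_in_quartet=2 acc=0x2FF bytes_emitted=0
After char 2 ('h'=33): chars_in_quartet=3 acc=0xBFE1 bytes_emitted=0
After char 3 ('y'=50): chars_in_quartet=4 acc=0x2FF872 -> emit 2F F8 72, reset; bytes_emitted=3
After char 4 ('W'=22): chars_in_quartet=1 acc=0x16 bytes_emitted=3
After char 5 ('V'=21): chars_in_quartet=2 acc=0x595 bytes_emitted=3
After char 6 ('U'=20): chars_in_quartet=3 acc=0x16554 bytes_emitted=3
Padding '=': partial quartet acc=0x16554 -> emit 59 55; bytes_emitted=5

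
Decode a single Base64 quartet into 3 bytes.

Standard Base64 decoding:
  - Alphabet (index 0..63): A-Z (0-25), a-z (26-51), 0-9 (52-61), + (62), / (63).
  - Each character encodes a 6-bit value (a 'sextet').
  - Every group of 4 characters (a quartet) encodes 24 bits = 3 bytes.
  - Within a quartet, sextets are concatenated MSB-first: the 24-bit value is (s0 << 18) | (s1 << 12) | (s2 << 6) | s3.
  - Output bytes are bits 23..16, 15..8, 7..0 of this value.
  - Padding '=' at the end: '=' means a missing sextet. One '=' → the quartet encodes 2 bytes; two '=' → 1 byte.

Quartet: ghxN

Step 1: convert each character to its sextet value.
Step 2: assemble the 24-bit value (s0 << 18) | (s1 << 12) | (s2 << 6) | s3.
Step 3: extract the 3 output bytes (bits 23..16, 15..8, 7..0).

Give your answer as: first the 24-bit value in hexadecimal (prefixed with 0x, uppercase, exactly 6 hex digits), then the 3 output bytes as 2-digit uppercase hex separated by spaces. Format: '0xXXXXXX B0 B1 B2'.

Sextets: g=32, h=33, x=49, N=13
24-bit: (32<<18) | (33<<12) | (49<<6) | 13
      = 0x800000 | 0x021000 | 0x000C40 | 0x00000D
      = 0x821C4D
Bytes: (v>>16)&0xFF=82, (v>>8)&0xFF=1C, v&0xFF=4D

Answer: 0x821C4D 82 1C 4D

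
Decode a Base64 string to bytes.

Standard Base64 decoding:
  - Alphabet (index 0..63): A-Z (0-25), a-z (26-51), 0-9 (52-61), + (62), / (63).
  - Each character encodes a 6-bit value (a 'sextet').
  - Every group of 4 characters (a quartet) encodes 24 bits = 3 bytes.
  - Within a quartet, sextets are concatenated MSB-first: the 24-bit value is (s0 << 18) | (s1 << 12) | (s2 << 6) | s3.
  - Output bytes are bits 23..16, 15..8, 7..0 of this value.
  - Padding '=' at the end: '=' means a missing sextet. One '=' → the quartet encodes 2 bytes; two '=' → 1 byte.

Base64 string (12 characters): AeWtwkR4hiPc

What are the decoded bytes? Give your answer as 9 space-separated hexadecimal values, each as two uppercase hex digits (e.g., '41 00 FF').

Answer: 01 E5 AD C2 44 78 86 23 DC

Derivation:
After char 0 ('A'=0): chars_in_quartet=1 acc=0x0 bytes_emitted=0
After char 1 ('e'=30): chars_in_quartet=2 acc=0x1E bytes_emitted=0
After char 2 ('W'=22): chars_in_quartet=3 acc=0x796 bytes_emitted=0
After char 3 ('t'=45): chars_in_quartet=4 acc=0x1E5AD -> emit 01 E5 AD, reset; bytes_emitted=3
After char 4 ('w'=48): chars_in_quartet=1 acc=0x30 bytes_emitted=3
After char 5 ('k'=36): chars_in_quartet=2 acc=0xC24 bytes_emitted=3
After char 6 ('R'=17): chars_in_quartet=3 acc=0x30911 bytes_emitted=3
After char 7 ('4'=56): chars_in_quartet=4 acc=0xC24478 -> emit C2 44 78, reset; bytes_emitted=6
After char 8 ('h'=33): chars_in_quartet=1 acc=0x21 bytes_emitted=6
After char 9 ('i'=34): chars_in_quartet=2 acc=0x862 bytes_emitted=6
After char 10 ('P'=15): chars_in_quartet=3 acc=0x2188F bytes_emitted=6
After char 11 ('c'=28): chars_in_quartet=4 acc=0x8623DC -> emit 86 23 DC, reset; bytes_emitted=9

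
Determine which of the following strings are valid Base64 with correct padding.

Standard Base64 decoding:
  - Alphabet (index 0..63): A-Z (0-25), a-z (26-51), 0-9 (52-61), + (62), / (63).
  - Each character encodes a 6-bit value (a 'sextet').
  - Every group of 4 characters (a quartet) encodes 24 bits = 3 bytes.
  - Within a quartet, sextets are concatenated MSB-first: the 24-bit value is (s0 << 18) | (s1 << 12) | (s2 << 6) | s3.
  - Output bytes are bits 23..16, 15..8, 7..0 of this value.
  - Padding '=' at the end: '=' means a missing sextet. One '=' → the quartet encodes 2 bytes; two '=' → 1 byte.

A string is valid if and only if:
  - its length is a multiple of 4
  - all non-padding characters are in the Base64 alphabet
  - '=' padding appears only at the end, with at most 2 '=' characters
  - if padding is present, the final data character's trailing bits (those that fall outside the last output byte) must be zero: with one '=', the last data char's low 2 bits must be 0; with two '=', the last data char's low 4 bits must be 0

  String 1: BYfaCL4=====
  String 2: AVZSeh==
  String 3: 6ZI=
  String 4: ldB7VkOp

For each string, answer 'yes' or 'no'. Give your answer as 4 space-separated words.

String 1: 'BYfaCL4=====' → invalid (5 pad chars (max 2))
String 2: 'AVZSeh==' → invalid (bad trailing bits)
String 3: '6ZI=' → valid
String 4: 'ldB7VkOp' → valid

Answer: no no yes yes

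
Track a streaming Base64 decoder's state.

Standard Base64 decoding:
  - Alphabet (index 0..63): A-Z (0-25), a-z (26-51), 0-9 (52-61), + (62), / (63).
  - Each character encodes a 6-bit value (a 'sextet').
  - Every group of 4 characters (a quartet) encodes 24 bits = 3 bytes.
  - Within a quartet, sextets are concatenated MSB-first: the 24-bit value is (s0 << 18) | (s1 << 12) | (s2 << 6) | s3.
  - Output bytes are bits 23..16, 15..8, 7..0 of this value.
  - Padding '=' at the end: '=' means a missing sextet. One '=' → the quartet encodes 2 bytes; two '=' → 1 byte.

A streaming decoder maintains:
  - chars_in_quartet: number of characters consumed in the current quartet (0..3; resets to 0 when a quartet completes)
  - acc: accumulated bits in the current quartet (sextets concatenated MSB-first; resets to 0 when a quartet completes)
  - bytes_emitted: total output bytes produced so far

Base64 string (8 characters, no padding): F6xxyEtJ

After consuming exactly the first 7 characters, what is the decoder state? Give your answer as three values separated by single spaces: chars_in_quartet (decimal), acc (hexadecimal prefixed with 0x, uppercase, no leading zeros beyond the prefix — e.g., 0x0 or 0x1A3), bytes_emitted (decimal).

Answer: 3 0x3212D 3

Derivation:
After char 0 ('F'=5): chars_in_quartet=1 acc=0x5 bytes_emitted=0
After char 1 ('6'=58): chars_in_quartet=2 acc=0x17A bytes_emitted=0
After char 2 ('x'=49): chars_in_quartet=3 acc=0x5EB1 bytes_emitted=0
After char 3 ('x'=49): chars_in_quartet=4 acc=0x17AC71 -> emit 17 AC 71, reset; bytes_emitted=3
After char 4 ('y'=50): chars_in_quartet=1 acc=0x32 bytes_emitted=3
After char 5 ('E'=4): chars_in_quartet=2 acc=0xC84 bytes_emitted=3
After char 6 ('t'=45): chars_in_quartet=3 acc=0x3212D bytes_emitted=3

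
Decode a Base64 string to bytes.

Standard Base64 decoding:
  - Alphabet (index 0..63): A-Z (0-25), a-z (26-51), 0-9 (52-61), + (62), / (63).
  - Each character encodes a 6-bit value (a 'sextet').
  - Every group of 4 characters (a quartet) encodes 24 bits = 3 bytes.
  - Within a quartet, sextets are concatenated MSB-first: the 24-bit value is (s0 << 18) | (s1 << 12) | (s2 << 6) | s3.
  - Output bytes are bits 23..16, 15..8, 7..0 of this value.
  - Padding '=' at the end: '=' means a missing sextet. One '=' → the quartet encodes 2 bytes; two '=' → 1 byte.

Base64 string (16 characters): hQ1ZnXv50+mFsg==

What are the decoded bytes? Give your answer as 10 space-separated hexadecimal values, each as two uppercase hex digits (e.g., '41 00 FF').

After char 0 ('h'=33): chars_in_quartet=1 acc=0x21 bytes_emitted=0
After char 1 ('Q'=16): chars_in_quartet=2 acc=0x850 bytes_emitted=0
After char 2 ('1'=53): chars_in_quartet=3 acc=0x21435 bytes_emitted=0
After char 3 ('Z'=25): chars_in_quartet=4 acc=0x850D59 -> emit 85 0D 59, reset; bytes_emitted=3
After char 4 ('n'=39): chars_in_quartet=1 acc=0x27 bytes_emitted=3
After char 5 ('X'=23): chars_in_quartet=2 acc=0x9D7 bytes_emitted=3
After char 6 ('v'=47): chars_in_quartet=3 acc=0x275EF bytes_emitted=3
After char 7 ('5'=57): chars_in_quartet=4 acc=0x9D7BF9 -> emit 9D 7B F9, reset; bytes_emitted=6
After char 8 ('0'=52): chars_in_quartet=1 acc=0x34 bytes_emitted=6
After char 9 ('+'=62): chars_in_quartet=2 acc=0xD3E bytes_emitted=6
After char 10 ('m'=38): chars_in_quartet=3 acc=0x34FA6 bytes_emitted=6
After char 11 ('F'=5): chars_in_quartet=4 acc=0xD3E985 -> emit D3 E9 85, reset; bytes_emitted=9
After char 12 ('s'=44): chars_in_quartet=1 acc=0x2C bytes_emitted=9
After char 13 ('g'=32): chars_in_quartet=2 acc=0xB20 bytes_emitted=9
Padding '==': partial quartet acc=0xB20 -> emit B2; bytes_emitted=10

Answer: 85 0D 59 9D 7B F9 D3 E9 85 B2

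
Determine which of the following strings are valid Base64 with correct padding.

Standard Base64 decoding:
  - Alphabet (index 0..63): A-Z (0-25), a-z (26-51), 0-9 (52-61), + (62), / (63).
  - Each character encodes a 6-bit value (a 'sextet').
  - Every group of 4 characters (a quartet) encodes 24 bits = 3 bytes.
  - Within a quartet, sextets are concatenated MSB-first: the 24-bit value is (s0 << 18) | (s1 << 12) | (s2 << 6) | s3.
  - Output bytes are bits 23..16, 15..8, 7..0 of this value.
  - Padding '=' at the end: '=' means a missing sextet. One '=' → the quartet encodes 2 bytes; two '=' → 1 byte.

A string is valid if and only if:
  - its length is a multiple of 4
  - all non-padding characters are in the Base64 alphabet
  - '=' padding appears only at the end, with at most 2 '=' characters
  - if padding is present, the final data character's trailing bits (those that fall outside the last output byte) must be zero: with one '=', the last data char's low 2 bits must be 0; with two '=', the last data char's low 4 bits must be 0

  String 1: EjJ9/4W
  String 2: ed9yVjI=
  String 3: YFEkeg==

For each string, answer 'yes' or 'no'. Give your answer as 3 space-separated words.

String 1: 'EjJ9/4W' → invalid (len=7 not mult of 4)
String 2: 'ed9yVjI=' → valid
String 3: 'YFEkeg==' → valid

Answer: no yes yes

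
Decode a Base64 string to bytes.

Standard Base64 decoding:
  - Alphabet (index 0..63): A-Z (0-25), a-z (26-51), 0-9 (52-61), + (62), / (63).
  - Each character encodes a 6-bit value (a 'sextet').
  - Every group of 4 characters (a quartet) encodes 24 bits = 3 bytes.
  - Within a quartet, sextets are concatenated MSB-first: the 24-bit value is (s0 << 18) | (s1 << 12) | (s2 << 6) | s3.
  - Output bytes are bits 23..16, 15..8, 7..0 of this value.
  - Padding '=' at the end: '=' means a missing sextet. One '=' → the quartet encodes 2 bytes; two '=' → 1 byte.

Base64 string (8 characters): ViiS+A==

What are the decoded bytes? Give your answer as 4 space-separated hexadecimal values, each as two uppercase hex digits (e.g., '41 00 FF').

Answer: 56 28 92 F8

Derivation:
After char 0 ('V'=21): chars_in_quartet=1 acc=0x15 bytes_emitted=0
After char 1 ('i'=34): chars_in_quartet=2 acc=0x562 bytes_emitted=0
After char 2 ('i'=34): chars_in_quartet=3 acc=0x158A2 bytes_emitted=0
After char 3 ('S'=18): chars_in_quartet=4 acc=0x562892 -> emit 56 28 92, reset; bytes_emitted=3
After char 4 ('+'=62): chars_in_quartet=1 acc=0x3E bytes_emitted=3
After char 5 ('A'=0): chars_in_quartet=2 acc=0xF80 bytes_emitted=3
Padding '==': partial quartet acc=0xF80 -> emit F8; bytes_emitted=4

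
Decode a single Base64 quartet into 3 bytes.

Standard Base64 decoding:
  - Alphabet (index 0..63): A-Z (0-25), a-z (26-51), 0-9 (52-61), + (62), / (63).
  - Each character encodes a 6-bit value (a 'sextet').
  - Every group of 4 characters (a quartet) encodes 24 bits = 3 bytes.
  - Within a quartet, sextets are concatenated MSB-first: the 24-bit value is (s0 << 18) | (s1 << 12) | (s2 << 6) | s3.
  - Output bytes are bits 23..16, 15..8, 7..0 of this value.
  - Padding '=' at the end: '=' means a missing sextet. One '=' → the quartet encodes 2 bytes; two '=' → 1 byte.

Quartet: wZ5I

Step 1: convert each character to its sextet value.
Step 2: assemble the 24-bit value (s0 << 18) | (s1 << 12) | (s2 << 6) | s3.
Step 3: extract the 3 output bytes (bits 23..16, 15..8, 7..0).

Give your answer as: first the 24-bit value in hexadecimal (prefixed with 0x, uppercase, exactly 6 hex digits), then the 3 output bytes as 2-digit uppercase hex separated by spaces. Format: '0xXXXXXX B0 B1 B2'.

Answer: 0xC19E48 C1 9E 48

Derivation:
Sextets: w=48, Z=25, 5=57, I=8
24-bit: (48<<18) | (25<<12) | (57<<6) | 8
      = 0xC00000 | 0x019000 | 0x000E40 | 0x000008
      = 0xC19E48
Bytes: (v>>16)&0xFF=C1, (v>>8)&0xFF=9E, v&0xFF=48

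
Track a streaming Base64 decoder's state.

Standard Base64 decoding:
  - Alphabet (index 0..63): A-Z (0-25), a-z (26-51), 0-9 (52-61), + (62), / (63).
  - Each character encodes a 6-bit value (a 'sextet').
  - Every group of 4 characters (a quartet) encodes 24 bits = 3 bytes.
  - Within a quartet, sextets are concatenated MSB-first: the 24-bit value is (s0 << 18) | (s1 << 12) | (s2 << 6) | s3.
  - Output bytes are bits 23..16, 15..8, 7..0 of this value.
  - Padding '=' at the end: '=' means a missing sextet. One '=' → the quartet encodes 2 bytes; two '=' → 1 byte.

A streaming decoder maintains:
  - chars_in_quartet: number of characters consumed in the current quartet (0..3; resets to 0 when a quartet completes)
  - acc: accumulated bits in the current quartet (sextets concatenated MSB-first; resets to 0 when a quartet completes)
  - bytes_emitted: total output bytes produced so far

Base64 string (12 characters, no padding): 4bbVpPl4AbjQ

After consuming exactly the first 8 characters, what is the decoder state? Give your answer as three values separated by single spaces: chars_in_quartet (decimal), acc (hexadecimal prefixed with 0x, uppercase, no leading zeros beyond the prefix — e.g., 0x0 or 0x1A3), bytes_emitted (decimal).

Answer: 0 0x0 6

Derivation:
After char 0 ('4'=56): chars_in_quartet=1 acc=0x38 bytes_emitted=0
After char 1 ('b'=27): chars_in_quartet=2 acc=0xE1B bytes_emitted=0
After char 2 ('b'=27): chars_in_quartet=3 acc=0x386DB bytes_emitted=0
After char 3 ('V'=21): chars_in_quartet=4 acc=0xE1B6D5 -> emit E1 B6 D5, reset; bytes_emitted=3
After char 4 ('p'=41): chars_in_quartet=1 acc=0x29 bytes_emitted=3
After char 5 ('P'=15): chars_in_quartet=2 acc=0xA4F bytes_emitted=3
After char 6 ('l'=37): chars_in_quartet=3 acc=0x293E5 bytes_emitted=3
After char 7 ('4'=56): chars_in_quartet=4 acc=0xA4F978 -> emit A4 F9 78, reset; bytes_emitted=6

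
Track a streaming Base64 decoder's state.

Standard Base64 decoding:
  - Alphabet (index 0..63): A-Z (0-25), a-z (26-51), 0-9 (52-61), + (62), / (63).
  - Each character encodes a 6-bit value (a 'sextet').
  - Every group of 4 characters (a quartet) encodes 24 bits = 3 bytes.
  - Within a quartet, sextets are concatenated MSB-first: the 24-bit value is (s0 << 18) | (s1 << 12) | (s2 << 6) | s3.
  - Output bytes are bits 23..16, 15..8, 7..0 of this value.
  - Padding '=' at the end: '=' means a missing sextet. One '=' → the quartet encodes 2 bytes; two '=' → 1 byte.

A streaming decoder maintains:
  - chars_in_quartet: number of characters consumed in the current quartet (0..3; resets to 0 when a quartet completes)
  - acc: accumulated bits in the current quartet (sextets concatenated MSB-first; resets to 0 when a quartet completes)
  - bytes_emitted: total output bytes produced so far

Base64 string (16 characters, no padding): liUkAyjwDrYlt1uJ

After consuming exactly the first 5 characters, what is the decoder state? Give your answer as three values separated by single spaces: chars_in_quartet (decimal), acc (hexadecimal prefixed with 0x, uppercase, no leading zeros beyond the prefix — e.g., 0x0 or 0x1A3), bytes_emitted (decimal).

Answer: 1 0x0 3

Derivation:
After char 0 ('l'=37): chars_in_quartet=1 acc=0x25 bytes_emitted=0
After char 1 ('i'=34): chars_in_quartet=2 acc=0x962 bytes_emitted=0
After char 2 ('U'=20): chars_in_quartet=3 acc=0x25894 bytes_emitted=0
After char 3 ('k'=36): chars_in_quartet=4 acc=0x962524 -> emit 96 25 24, reset; bytes_emitted=3
After char 4 ('A'=0): chars_in_quartet=1 acc=0x0 bytes_emitted=3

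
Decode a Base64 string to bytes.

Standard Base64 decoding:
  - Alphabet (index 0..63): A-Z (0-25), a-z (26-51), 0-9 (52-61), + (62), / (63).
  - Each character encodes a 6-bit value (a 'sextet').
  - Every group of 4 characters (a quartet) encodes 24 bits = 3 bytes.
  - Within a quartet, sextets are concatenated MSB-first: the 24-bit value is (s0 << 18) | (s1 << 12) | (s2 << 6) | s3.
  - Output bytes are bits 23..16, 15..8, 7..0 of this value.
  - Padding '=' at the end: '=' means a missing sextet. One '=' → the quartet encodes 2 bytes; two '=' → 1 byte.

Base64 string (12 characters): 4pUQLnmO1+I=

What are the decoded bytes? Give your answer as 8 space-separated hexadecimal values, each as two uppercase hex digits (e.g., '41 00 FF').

Answer: E2 95 10 2E 79 8E D7 E2

Derivation:
After char 0 ('4'=56): chars_in_quartet=1 acc=0x38 bytes_emitted=0
After char 1 ('p'=41): chars_in_quartet=2 acc=0xE29 bytes_emitted=0
After char 2 ('U'=20): chars_in_quartet=3 acc=0x38A54 bytes_emitted=0
After char 3 ('Q'=16): chars_in_quartet=4 acc=0xE29510 -> emit E2 95 10, reset; bytes_emitted=3
After char 4 ('L'=11): chars_in_quartet=1 acc=0xB bytes_emitted=3
After char 5 ('n'=39): chars_in_quartet=2 acc=0x2E7 bytes_emitted=3
After char 6 ('m'=38): chars_in_quartet=3 acc=0xB9E6 bytes_emitted=3
After char 7 ('O'=14): chars_in_quartet=4 acc=0x2E798E -> emit 2E 79 8E, reset; bytes_emitted=6
After char 8 ('1'=53): chars_in_quartet=1 acc=0x35 bytes_emitted=6
After char 9 ('+'=62): chars_in_quartet=2 acc=0xD7E bytes_emitted=6
After char 10 ('I'=8): chars_in_quartet=3 acc=0x35F88 bytes_emitted=6
Padding '=': partial quartet acc=0x35F88 -> emit D7 E2; bytes_emitted=8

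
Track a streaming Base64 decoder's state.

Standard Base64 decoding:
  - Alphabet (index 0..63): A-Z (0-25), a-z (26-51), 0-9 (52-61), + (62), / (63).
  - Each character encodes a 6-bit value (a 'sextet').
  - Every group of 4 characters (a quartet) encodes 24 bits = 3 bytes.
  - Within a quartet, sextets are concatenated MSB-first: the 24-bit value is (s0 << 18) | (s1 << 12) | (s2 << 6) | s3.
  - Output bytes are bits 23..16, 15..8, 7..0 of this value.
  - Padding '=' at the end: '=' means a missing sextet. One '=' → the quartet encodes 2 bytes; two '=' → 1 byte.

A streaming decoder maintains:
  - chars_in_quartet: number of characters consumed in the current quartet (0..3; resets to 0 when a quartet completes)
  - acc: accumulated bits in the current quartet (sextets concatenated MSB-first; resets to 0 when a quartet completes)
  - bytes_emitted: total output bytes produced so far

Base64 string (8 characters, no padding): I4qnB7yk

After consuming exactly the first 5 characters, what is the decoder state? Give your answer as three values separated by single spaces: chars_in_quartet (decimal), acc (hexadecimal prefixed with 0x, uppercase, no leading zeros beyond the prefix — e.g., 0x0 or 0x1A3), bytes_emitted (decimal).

After char 0 ('I'=8): chars_in_quartet=1 acc=0x8 bytes_emitted=0
After char 1 ('4'=56): chars_in_quartet=2 acc=0x238 bytes_emitted=0
After char 2 ('q'=42): chars_in_quartet=3 acc=0x8E2A bytes_emitted=0
After char 3 ('n'=39): chars_in_quartet=4 acc=0x238AA7 -> emit 23 8A A7, reset; bytes_emitted=3
After char 4 ('B'=1): chars_in_quartet=1 acc=0x1 bytes_emitted=3

Answer: 1 0x1 3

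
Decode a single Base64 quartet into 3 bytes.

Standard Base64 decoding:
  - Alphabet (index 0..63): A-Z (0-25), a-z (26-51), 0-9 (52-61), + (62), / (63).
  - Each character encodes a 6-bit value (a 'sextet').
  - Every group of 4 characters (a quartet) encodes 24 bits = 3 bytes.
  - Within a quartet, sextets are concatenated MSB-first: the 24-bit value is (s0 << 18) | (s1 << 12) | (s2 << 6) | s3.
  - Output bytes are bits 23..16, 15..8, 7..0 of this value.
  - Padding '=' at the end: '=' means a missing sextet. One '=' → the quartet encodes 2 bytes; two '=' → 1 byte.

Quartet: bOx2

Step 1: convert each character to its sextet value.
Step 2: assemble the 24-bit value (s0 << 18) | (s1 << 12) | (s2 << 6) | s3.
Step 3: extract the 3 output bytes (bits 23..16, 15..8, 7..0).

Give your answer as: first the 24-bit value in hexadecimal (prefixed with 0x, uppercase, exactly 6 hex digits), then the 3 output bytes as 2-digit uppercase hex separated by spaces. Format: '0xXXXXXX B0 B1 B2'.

Answer: 0x6CEC76 6C EC 76

Derivation:
Sextets: b=27, O=14, x=49, 2=54
24-bit: (27<<18) | (14<<12) | (49<<6) | 54
      = 0x6C0000 | 0x00E000 | 0x000C40 | 0x000036
      = 0x6CEC76
Bytes: (v>>16)&0xFF=6C, (v>>8)&0xFF=EC, v&0xFF=76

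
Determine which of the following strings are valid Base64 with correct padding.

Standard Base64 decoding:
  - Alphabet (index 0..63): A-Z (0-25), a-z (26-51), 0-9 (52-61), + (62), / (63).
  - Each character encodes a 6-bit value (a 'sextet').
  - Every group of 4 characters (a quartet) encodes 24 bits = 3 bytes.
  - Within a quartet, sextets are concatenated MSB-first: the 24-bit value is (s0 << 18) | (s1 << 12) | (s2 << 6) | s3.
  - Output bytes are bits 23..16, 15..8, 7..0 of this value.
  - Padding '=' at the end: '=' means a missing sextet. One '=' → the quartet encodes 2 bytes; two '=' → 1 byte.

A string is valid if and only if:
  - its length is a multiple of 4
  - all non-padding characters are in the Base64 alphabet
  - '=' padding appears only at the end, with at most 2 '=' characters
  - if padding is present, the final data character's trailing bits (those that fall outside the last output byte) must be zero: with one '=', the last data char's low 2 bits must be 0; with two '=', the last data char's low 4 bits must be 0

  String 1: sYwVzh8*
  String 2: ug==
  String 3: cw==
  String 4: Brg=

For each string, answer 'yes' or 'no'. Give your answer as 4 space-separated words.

Answer: no yes yes yes

Derivation:
String 1: 'sYwVzh8*' → invalid (bad char(s): ['*'])
String 2: 'ug==' → valid
String 3: 'cw==' → valid
String 4: 'Brg=' → valid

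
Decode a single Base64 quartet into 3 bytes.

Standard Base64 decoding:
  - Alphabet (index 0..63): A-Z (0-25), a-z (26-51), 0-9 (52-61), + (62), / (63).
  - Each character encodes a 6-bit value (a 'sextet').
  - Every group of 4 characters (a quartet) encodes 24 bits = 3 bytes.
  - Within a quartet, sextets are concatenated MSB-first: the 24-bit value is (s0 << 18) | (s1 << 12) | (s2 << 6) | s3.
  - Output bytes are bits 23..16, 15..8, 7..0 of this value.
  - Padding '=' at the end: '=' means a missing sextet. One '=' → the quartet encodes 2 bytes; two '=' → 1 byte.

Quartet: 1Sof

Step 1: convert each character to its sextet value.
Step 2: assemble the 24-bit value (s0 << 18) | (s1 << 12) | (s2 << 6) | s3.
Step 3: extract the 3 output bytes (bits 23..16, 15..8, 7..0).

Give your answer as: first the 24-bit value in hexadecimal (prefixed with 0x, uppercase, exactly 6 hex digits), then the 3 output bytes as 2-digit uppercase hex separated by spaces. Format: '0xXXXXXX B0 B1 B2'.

Answer: 0xD52A1F D5 2A 1F

Derivation:
Sextets: 1=53, S=18, o=40, f=31
24-bit: (53<<18) | (18<<12) | (40<<6) | 31
      = 0xD40000 | 0x012000 | 0x000A00 | 0x00001F
      = 0xD52A1F
Bytes: (v>>16)&0xFF=D5, (v>>8)&0xFF=2A, v&0xFF=1F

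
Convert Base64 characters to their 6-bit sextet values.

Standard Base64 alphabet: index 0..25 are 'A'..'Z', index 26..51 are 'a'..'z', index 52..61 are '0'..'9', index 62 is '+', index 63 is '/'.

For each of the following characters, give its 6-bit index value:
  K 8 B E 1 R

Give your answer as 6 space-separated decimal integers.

Answer: 10 60 1 4 53 17

Derivation:
'K': A..Z range, ord('K') − ord('A') = 10
'8': 0..9 range, 52 + ord('8') − ord('0') = 60
'B': A..Z range, ord('B') − ord('A') = 1
'E': A..Z range, ord('E') − ord('A') = 4
'1': 0..9 range, 52 + ord('1') − ord('0') = 53
'R': A..Z range, ord('R') − ord('A') = 17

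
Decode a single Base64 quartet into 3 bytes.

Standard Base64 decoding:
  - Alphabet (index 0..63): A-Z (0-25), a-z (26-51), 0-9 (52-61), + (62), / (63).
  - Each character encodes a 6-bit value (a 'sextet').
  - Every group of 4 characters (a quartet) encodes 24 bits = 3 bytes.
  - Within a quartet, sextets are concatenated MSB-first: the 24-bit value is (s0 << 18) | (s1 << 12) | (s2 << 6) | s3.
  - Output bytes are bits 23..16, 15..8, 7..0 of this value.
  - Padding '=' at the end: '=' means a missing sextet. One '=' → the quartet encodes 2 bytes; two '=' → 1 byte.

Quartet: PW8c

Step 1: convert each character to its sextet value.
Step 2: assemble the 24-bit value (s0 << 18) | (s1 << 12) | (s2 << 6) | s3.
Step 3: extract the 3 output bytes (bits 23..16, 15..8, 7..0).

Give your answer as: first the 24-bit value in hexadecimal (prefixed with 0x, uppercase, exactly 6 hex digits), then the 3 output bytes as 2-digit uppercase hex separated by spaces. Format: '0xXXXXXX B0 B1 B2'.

Answer: 0x3D6F1C 3D 6F 1C

Derivation:
Sextets: P=15, W=22, 8=60, c=28
24-bit: (15<<18) | (22<<12) | (60<<6) | 28
      = 0x3C0000 | 0x016000 | 0x000F00 | 0x00001C
      = 0x3D6F1C
Bytes: (v>>16)&0xFF=3D, (v>>8)&0xFF=6F, v&0xFF=1C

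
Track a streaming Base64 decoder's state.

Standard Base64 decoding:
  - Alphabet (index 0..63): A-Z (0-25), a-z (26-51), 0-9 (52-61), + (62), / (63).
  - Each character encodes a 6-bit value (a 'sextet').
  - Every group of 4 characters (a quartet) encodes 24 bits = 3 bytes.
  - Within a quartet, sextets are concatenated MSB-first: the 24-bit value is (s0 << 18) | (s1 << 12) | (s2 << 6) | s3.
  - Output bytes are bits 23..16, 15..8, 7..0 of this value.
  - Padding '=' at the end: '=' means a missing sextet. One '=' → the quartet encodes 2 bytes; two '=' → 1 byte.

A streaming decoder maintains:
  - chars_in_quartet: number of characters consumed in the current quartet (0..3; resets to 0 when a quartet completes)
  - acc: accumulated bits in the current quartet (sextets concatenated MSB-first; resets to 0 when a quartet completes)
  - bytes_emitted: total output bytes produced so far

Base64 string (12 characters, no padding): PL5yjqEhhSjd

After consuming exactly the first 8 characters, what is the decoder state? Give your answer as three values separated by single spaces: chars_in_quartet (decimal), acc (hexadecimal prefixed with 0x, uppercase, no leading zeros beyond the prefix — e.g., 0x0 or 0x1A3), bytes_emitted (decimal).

Answer: 0 0x0 6

Derivation:
After char 0 ('P'=15): chars_in_quartet=1 acc=0xF bytes_emitted=0
After char 1 ('L'=11): chars_in_quartet=2 acc=0x3CB bytes_emitted=0
After char 2 ('5'=57): chars_in_quartet=3 acc=0xF2F9 bytes_emitted=0
After char 3 ('y'=50): chars_in_quartet=4 acc=0x3CBE72 -> emit 3C BE 72, reset; bytes_emitted=3
After char 4 ('j'=35): chars_in_quartet=1 acc=0x23 bytes_emitted=3
After char 5 ('q'=42): chars_in_quartet=2 acc=0x8EA bytes_emitted=3
After char 6 ('E'=4): chars_in_quartet=3 acc=0x23A84 bytes_emitted=3
After char 7 ('h'=33): chars_in_quartet=4 acc=0x8EA121 -> emit 8E A1 21, reset; bytes_emitted=6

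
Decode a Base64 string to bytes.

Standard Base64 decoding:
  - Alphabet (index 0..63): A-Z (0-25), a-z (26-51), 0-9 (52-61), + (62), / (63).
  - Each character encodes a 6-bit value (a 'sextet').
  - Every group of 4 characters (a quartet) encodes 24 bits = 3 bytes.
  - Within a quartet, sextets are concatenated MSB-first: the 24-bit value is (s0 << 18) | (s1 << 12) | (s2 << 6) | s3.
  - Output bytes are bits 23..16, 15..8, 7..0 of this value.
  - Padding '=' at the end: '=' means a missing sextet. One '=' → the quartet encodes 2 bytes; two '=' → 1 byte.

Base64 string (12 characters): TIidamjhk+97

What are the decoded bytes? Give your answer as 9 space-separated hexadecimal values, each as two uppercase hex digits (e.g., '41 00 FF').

After char 0 ('T'=19): chars_in_quartet=1 acc=0x13 bytes_emitted=0
After char 1 ('I'=8): chars_in_quartet=2 acc=0x4C8 bytes_emitted=0
After char 2 ('i'=34): chars_in_quartet=3 acc=0x13222 bytes_emitted=0
After char 3 ('d'=29): chars_in_quartet=4 acc=0x4C889D -> emit 4C 88 9D, reset; bytes_emitted=3
After char 4 ('a'=26): chars_in_quartet=1 acc=0x1A bytes_emitted=3
After char 5 ('m'=38): chars_in_quartet=2 acc=0x6A6 bytes_emitted=3
After char 6 ('j'=35): chars_in_quartet=3 acc=0x1A9A3 bytes_emitted=3
After char 7 ('h'=33): chars_in_quartet=4 acc=0x6A68E1 -> emit 6A 68 E1, reset; bytes_emitted=6
After char 8 ('k'=36): chars_in_quartet=1 acc=0x24 bytes_emitted=6
After char 9 ('+'=62): chars_in_quartet=2 acc=0x93E bytes_emitted=6
After char 10 ('9'=61): chars_in_quartet=3 acc=0x24FBD bytes_emitted=6
After char 11 ('7'=59): chars_in_quartet=4 acc=0x93EF7B -> emit 93 EF 7B, reset; bytes_emitted=9

Answer: 4C 88 9D 6A 68 E1 93 EF 7B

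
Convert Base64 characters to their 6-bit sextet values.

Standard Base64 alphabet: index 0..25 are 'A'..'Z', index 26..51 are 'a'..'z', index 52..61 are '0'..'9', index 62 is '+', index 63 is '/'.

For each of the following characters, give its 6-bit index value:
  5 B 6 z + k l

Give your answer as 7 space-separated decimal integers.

Answer: 57 1 58 51 62 36 37

Derivation:
'5': 0..9 range, 52 + ord('5') − ord('0') = 57
'B': A..Z range, ord('B') − ord('A') = 1
'6': 0..9 range, 52 + ord('6') − ord('0') = 58
'z': a..z range, 26 + ord('z') − ord('a') = 51
'+': index 62
'k': a..z range, 26 + ord('k') − ord('a') = 36
'l': a..z range, 26 + ord('l') − ord('a') = 37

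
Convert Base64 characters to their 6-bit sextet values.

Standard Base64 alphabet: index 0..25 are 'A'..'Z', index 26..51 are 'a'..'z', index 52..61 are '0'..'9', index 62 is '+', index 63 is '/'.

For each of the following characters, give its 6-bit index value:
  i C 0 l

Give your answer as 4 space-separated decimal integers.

'i': a..z range, 26 + ord('i') − ord('a') = 34
'C': A..Z range, ord('C') − ord('A') = 2
'0': 0..9 range, 52 + ord('0') − ord('0') = 52
'l': a..z range, 26 + ord('l') − ord('a') = 37

Answer: 34 2 52 37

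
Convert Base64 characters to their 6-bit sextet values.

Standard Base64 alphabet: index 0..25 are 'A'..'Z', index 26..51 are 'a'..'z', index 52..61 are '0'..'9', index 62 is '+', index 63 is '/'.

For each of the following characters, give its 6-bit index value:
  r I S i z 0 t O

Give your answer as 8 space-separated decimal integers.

'r': a..z range, 26 + ord('r') − ord('a') = 43
'I': A..Z range, ord('I') − ord('A') = 8
'S': A..Z range, ord('S') − ord('A') = 18
'i': a..z range, 26 + ord('i') − ord('a') = 34
'z': a..z range, 26 + ord('z') − ord('a') = 51
'0': 0..9 range, 52 + ord('0') − ord('0') = 52
't': a..z range, 26 + ord('t') − ord('a') = 45
'O': A..Z range, ord('O') − ord('A') = 14

Answer: 43 8 18 34 51 52 45 14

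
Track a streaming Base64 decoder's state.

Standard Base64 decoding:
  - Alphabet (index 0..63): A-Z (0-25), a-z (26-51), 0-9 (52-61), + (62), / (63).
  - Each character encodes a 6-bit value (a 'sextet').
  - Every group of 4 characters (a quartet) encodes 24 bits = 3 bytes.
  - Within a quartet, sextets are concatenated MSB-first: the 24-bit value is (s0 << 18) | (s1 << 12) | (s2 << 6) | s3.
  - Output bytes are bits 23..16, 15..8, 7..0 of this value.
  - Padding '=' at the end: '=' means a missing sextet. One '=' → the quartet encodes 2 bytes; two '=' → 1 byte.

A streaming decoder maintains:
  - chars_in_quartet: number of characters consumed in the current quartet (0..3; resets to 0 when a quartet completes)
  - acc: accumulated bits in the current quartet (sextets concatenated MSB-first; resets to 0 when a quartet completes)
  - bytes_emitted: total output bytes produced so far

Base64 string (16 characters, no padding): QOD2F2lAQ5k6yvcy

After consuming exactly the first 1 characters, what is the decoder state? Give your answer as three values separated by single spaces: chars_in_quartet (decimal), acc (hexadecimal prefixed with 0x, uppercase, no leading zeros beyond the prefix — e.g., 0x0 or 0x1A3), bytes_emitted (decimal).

Answer: 1 0x10 0

Derivation:
After char 0 ('Q'=16): chars_in_quartet=1 acc=0x10 bytes_emitted=0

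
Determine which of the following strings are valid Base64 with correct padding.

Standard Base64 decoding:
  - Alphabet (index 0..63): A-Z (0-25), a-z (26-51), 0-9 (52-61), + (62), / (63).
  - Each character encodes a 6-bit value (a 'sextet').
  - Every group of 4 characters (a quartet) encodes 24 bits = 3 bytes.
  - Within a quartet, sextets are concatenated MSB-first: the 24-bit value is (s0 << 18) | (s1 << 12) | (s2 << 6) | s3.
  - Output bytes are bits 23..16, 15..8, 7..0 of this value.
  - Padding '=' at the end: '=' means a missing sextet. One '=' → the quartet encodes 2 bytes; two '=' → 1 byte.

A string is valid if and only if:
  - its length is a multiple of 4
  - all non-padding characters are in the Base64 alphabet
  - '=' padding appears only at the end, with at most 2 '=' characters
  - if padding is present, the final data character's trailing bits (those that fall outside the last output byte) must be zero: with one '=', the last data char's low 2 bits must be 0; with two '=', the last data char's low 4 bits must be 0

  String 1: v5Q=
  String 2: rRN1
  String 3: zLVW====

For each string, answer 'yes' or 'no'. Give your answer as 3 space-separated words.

String 1: 'v5Q=' → valid
String 2: 'rRN1' → valid
String 3: 'zLVW====' → invalid (4 pad chars (max 2))

Answer: yes yes no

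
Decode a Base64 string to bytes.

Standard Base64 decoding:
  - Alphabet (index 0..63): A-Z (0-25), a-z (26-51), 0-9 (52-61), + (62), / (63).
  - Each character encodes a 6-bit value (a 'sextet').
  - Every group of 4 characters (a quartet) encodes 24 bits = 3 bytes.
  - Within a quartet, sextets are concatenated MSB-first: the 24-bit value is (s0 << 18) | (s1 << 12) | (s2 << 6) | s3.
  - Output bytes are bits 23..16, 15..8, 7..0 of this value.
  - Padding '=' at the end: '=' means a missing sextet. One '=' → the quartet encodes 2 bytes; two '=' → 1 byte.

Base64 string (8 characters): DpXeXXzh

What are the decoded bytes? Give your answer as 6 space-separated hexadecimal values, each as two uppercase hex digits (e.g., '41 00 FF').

Answer: 0E 95 DE 5D 7C E1

Derivation:
After char 0 ('D'=3): chars_in_quartet=1 acc=0x3 bytes_emitted=0
After char 1 ('p'=41): chars_in_quartet=2 acc=0xE9 bytes_emitted=0
After char 2 ('X'=23): chars_in_quartet=3 acc=0x3A57 bytes_emitted=0
After char 3 ('e'=30): chars_in_quartet=4 acc=0xE95DE -> emit 0E 95 DE, reset; bytes_emitted=3
After char 4 ('X'=23): chars_in_quartet=1 acc=0x17 bytes_emitted=3
After char 5 ('X'=23): chars_in_quartet=2 acc=0x5D7 bytes_emitted=3
After char 6 ('z'=51): chars_in_quartet=3 acc=0x175F3 bytes_emitted=3
After char 7 ('h'=33): chars_in_quartet=4 acc=0x5D7CE1 -> emit 5D 7C E1, reset; bytes_emitted=6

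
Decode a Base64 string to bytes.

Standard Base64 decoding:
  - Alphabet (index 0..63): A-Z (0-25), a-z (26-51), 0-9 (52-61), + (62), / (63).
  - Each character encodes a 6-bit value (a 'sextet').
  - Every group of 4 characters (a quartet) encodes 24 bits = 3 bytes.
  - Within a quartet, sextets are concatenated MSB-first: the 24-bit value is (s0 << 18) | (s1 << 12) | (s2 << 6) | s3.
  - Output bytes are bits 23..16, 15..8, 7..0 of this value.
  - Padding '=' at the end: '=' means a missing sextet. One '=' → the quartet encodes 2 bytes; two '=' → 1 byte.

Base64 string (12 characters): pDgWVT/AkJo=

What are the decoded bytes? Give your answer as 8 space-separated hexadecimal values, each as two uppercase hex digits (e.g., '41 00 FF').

After char 0 ('p'=41): chars_in_quartet=1 acc=0x29 bytes_emitted=0
After char 1 ('D'=3): chars_in_quartet=2 acc=0xA43 bytes_emitted=0
After char 2 ('g'=32): chars_in_quartet=3 acc=0x290E0 bytes_emitted=0
After char 3 ('W'=22): chars_in_quartet=4 acc=0xA43816 -> emit A4 38 16, reset; bytes_emitted=3
After char 4 ('V'=21): chars_in_quartet=1 acc=0x15 bytes_emitted=3
After char 5 ('T'=19): chars_in_quartet=2 acc=0x553 bytes_emitted=3
After char 6 ('/'=63): chars_in_quartet=3 acc=0x154FF bytes_emitted=3
After char 7 ('A'=0): chars_in_quartet=4 acc=0x553FC0 -> emit 55 3F C0, reset; bytes_emitted=6
After char 8 ('k'=36): chars_in_quartet=1 acc=0x24 bytes_emitted=6
After char 9 ('J'=9): chars_in_quartet=2 acc=0x909 bytes_emitted=6
After char 10 ('o'=40): chars_in_quartet=3 acc=0x24268 bytes_emitted=6
Padding '=': partial quartet acc=0x24268 -> emit 90 9A; bytes_emitted=8

Answer: A4 38 16 55 3F C0 90 9A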